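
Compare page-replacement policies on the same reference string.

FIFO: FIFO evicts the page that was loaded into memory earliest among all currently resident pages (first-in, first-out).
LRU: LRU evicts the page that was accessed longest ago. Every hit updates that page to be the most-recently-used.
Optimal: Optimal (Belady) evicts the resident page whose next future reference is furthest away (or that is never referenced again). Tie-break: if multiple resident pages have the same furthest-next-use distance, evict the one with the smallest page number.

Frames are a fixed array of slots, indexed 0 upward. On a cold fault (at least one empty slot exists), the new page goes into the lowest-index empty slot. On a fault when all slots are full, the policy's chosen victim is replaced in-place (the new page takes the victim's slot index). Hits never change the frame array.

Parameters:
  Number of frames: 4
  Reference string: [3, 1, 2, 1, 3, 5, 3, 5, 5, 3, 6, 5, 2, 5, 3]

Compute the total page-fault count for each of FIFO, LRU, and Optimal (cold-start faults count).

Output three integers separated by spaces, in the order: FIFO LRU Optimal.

Answer: 6 6 5

Derivation:
--- FIFO ---
  step 0: ref 3 -> FAULT, frames=[3,-,-,-] (faults so far: 1)
  step 1: ref 1 -> FAULT, frames=[3,1,-,-] (faults so far: 2)
  step 2: ref 2 -> FAULT, frames=[3,1,2,-] (faults so far: 3)
  step 3: ref 1 -> HIT, frames=[3,1,2,-] (faults so far: 3)
  step 4: ref 3 -> HIT, frames=[3,1,2,-] (faults so far: 3)
  step 5: ref 5 -> FAULT, frames=[3,1,2,5] (faults so far: 4)
  step 6: ref 3 -> HIT, frames=[3,1,2,5] (faults so far: 4)
  step 7: ref 5 -> HIT, frames=[3,1,2,5] (faults so far: 4)
  step 8: ref 5 -> HIT, frames=[3,1,2,5] (faults so far: 4)
  step 9: ref 3 -> HIT, frames=[3,1,2,5] (faults so far: 4)
  step 10: ref 6 -> FAULT, evict 3, frames=[6,1,2,5] (faults so far: 5)
  step 11: ref 5 -> HIT, frames=[6,1,2,5] (faults so far: 5)
  step 12: ref 2 -> HIT, frames=[6,1,2,5] (faults so far: 5)
  step 13: ref 5 -> HIT, frames=[6,1,2,5] (faults so far: 5)
  step 14: ref 3 -> FAULT, evict 1, frames=[6,3,2,5] (faults so far: 6)
  FIFO total faults: 6
--- LRU ---
  step 0: ref 3 -> FAULT, frames=[3,-,-,-] (faults so far: 1)
  step 1: ref 1 -> FAULT, frames=[3,1,-,-] (faults so far: 2)
  step 2: ref 2 -> FAULT, frames=[3,1,2,-] (faults so far: 3)
  step 3: ref 1 -> HIT, frames=[3,1,2,-] (faults so far: 3)
  step 4: ref 3 -> HIT, frames=[3,1,2,-] (faults so far: 3)
  step 5: ref 5 -> FAULT, frames=[3,1,2,5] (faults so far: 4)
  step 6: ref 3 -> HIT, frames=[3,1,2,5] (faults so far: 4)
  step 7: ref 5 -> HIT, frames=[3,1,2,5] (faults so far: 4)
  step 8: ref 5 -> HIT, frames=[3,1,2,5] (faults so far: 4)
  step 9: ref 3 -> HIT, frames=[3,1,2,5] (faults so far: 4)
  step 10: ref 6 -> FAULT, evict 2, frames=[3,1,6,5] (faults so far: 5)
  step 11: ref 5 -> HIT, frames=[3,1,6,5] (faults so far: 5)
  step 12: ref 2 -> FAULT, evict 1, frames=[3,2,6,5] (faults so far: 6)
  step 13: ref 5 -> HIT, frames=[3,2,6,5] (faults so far: 6)
  step 14: ref 3 -> HIT, frames=[3,2,6,5] (faults so far: 6)
  LRU total faults: 6
--- Optimal ---
  step 0: ref 3 -> FAULT, frames=[3,-,-,-] (faults so far: 1)
  step 1: ref 1 -> FAULT, frames=[3,1,-,-] (faults so far: 2)
  step 2: ref 2 -> FAULT, frames=[3,1,2,-] (faults so far: 3)
  step 3: ref 1 -> HIT, frames=[3,1,2,-] (faults so far: 3)
  step 4: ref 3 -> HIT, frames=[3,1,2,-] (faults so far: 3)
  step 5: ref 5 -> FAULT, frames=[3,1,2,5] (faults so far: 4)
  step 6: ref 3 -> HIT, frames=[3,1,2,5] (faults so far: 4)
  step 7: ref 5 -> HIT, frames=[3,1,2,5] (faults so far: 4)
  step 8: ref 5 -> HIT, frames=[3,1,2,5] (faults so far: 4)
  step 9: ref 3 -> HIT, frames=[3,1,2,5] (faults so far: 4)
  step 10: ref 6 -> FAULT, evict 1, frames=[3,6,2,5] (faults so far: 5)
  step 11: ref 5 -> HIT, frames=[3,6,2,5] (faults so far: 5)
  step 12: ref 2 -> HIT, frames=[3,6,2,5] (faults so far: 5)
  step 13: ref 5 -> HIT, frames=[3,6,2,5] (faults so far: 5)
  step 14: ref 3 -> HIT, frames=[3,6,2,5] (faults so far: 5)
  Optimal total faults: 5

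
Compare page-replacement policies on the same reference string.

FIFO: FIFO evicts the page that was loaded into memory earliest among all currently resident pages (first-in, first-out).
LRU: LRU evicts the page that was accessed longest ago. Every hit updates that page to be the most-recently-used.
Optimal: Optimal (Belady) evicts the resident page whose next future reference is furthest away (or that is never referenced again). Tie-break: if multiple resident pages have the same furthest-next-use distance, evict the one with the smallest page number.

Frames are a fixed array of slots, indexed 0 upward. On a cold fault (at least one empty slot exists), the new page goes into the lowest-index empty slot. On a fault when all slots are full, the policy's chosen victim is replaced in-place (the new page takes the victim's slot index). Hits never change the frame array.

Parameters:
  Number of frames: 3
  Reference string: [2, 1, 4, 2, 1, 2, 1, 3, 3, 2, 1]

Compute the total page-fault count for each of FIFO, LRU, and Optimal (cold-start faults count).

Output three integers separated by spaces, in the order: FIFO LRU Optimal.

--- FIFO ---
  step 0: ref 2 -> FAULT, frames=[2,-,-] (faults so far: 1)
  step 1: ref 1 -> FAULT, frames=[2,1,-] (faults so far: 2)
  step 2: ref 4 -> FAULT, frames=[2,1,4] (faults so far: 3)
  step 3: ref 2 -> HIT, frames=[2,1,4] (faults so far: 3)
  step 4: ref 1 -> HIT, frames=[2,1,4] (faults so far: 3)
  step 5: ref 2 -> HIT, frames=[2,1,4] (faults so far: 3)
  step 6: ref 1 -> HIT, frames=[2,1,4] (faults so far: 3)
  step 7: ref 3 -> FAULT, evict 2, frames=[3,1,4] (faults so far: 4)
  step 8: ref 3 -> HIT, frames=[3,1,4] (faults so far: 4)
  step 9: ref 2 -> FAULT, evict 1, frames=[3,2,4] (faults so far: 5)
  step 10: ref 1 -> FAULT, evict 4, frames=[3,2,1] (faults so far: 6)
  FIFO total faults: 6
--- LRU ---
  step 0: ref 2 -> FAULT, frames=[2,-,-] (faults so far: 1)
  step 1: ref 1 -> FAULT, frames=[2,1,-] (faults so far: 2)
  step 2: ref 4 -> FAULT, frames=[2,1,4] (faults so far: 3)
  step 3: ref 2 -> HIT, frames=[2,1,4] (faults so far: 3)
  step 4: ref 1 -> HIT, frames=[2,1,4] (faults so far: 3)
  step 5: ref 2 -> HIT, frames=[2,1,4] (faults so far: 3)
  step 6: ref 1 -> HIT, frames=[2,1,4] (faults so far: 3)
  step 7: ref 3 -> FAULT, evict 4, frames=[2,1,3] (faults so far: 4)
  step 8: ref 3 -> HIT, frames=[2,1,3] (faults so far: 4)
  step 9: ref 2 -> HIT, frames=[2,1,3] (faults so far: 4)
  step 10: ref 1 -> HIT, frames=[2,1,3] (faults so far: 4)
  LRU total faults: 4
--- Optimal ---
  step 0: ref 2 -> FAULT, frames=[2,-,-] (faults so far: 1)
  step 1: ref 1 -> FAULT, frames=[2,1,-] (faults so far: 2)
  step 2: ref 4 -> FAULT, frames=[2,1,4] (faults so far: 3)
  step 3: ref 2 -> HIT, frames=[2,1,4] (faults so far: 3)
  step 4: ref 1 -> HIT, frames=[2,1,4] (faults so far: 3)
  step 5: ref 2 -> HIT, frames=[2,1,4] (faults so far: 3)
  step 6: ref 1 -> HIT, frames=[2,1,4] (faults so far: 3)
  step 7: ref 3 -> FAULT, evict 4, frames=[2,1,3] (faults so far: 4)
  step 8: ref 3 -> HIT, frames=[2,1,3] (faults so far: 4)
  step 9: ref 2 -> HIT, frames=[2,1,3] (faults so far: 4)
  step 10: ref 1 -> HIT, frames=[2,1,3] (faults so far: 4)
  Optimal total faults: 4

Answer: 6 4 4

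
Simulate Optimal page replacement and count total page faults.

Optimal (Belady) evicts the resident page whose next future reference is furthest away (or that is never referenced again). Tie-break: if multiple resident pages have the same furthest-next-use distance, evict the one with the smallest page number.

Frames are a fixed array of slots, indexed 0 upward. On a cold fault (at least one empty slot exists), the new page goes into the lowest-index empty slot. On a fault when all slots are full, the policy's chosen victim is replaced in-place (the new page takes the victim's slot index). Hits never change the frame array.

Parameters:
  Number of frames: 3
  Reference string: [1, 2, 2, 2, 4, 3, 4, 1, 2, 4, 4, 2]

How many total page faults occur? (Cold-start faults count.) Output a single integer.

Answer: 5

Derivation:
Step 0: ref 1 → FAULT, frames=[1,-,-]
Step 1: ref 2 → FAULT, frames=[1,2,-]
Step 2: ref 2 → HIT, frames=[1,2,-]
Step 3: ref 2 → HIT, frames=[1,2,-]
Step 4: ref 4 → FAULT, frames=[1,2,4]
Step 5: ref 3 → FAULT (evict 2), frames=[1,3,4]
Step 6: ref 4 → HIT, frames=[1,3,4]
Step 7: ref 1 → HIT, frames=[1,3,4]
Step 8: ref 2 → FAULT (evict 1), frames=[2,3,4]
Step 9: ref 4 → HIT, frames=[2,3,4]
Step 10: ref 4 → HIT, frames=[2,3,4]
Step 11: ref 2 → HIT, frames=[2,3,4]
Total faults: 5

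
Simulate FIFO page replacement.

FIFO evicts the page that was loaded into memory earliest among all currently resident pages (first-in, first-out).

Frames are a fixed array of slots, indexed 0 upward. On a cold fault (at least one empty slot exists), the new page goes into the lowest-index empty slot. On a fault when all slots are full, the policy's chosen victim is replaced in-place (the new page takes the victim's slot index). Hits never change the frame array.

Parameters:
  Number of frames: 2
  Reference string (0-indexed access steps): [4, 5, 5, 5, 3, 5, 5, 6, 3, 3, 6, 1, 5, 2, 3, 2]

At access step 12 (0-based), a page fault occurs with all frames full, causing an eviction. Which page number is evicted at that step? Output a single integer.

Step 0: ref 4 -> FAULT, frames=[4,-]
Step 1: ref 5 -> FAULT, frames=[4,5]
Step 2: ref 5 -> HIT, frames=[4,5]
Step 3: ref 5 -> HIT, frames=[4,5]
Step 4: ref 3 -> FAULT, evict 4, frames=[3,5]
Step 5: ref 5 -> HIT, frames=[3,5]
Step 6: ref 5 -> HIT, frames=[3,5]
Step 7: ref 6 -> FAULT, evict 5, frames=[3,6]
Step 8: ref 3 -> HIT, frames=[3,6]
Step 9: ref 3 -> HIT, frames=[3,6]
Step 10: ref 6 -> HIT, frames=[3,6]
Step 11: ref 1 -> FAULT, evict 3, frames=[1,6]
Step 12: ref 5 -> FAULT, evict 6, frames=[1,5]
At step 12: evicted page 6

Answer: 6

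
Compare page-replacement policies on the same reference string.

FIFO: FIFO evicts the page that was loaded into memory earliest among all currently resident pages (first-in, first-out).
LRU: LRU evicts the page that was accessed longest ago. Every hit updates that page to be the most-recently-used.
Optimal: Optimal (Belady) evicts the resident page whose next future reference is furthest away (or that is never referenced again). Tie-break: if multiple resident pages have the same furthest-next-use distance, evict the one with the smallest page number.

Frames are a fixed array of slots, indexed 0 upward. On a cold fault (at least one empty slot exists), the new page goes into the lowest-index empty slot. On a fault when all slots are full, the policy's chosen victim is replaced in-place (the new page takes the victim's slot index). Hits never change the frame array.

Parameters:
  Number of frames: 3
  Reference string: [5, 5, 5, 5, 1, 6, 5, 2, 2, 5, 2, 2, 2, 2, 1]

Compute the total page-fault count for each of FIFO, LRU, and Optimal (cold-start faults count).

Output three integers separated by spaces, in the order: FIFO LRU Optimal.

Answer: 6 5 4

Derivation:
--- FIFO ---
  step 0: ref 5 -> FAULT, frames=[5,-,-] (faults so far: 1)
  step 1: ref 5 -> HIT, frames=[5,-,-] (faults so far: 1)
  step 2: ref 5 -> HIT, frames=[5,-,-] (faults so far: 1)
  step 3: ref 5 -> HIT, frames=[5,-,-] (faults so far: 1)
  step 4: ref 1 -> FAULT, frames=[5,1,-] (faults so far: 2)
  step 5: ref 6 -> FAULT, frames=[5,1,6] (faults so far: 3)
  step 6: ref 5 -> HIT, frames=[5,1,6] (faults so far: 3)
  step 7: ref 2 -> FAULT, evict 5, frames=[2,1,6] (faults so far: 4)
  step 8: ref 2 -> HIT, frames=[2,1,6] (faults so far: 4)
  step 9: ref 5 -> FAULT, evict 1, frames=[2,5,6] (faults so far: 5)
  step 10: ref 2 -> HIT, frames=[2,5,6] (faults so far: 5)
  step 11: ref 2 -> HIT, frames=[2,5,6] (faults so far: 5)
  step 12: ref 2 -> HIT, frames=[2,5,6] (faults so far: 5)
  step 13: ref 2 -> HIT, frames=[2,5,6] (faults so far: 5)
  step 14: ref 1 -> FAULT, evict 6, frames=[2,5,1] (faults so far: 6)
  FIFO total faults: 6
--- LRU ---
  step 0: ref 5 -> FAULT, frames=[5,-,-] (faults so far: 1)
  step 1: ref 5 -> HIT, frames=[5,-,-] (faults so far: 1)
  step 2: ref 5 -> HIT, frames=[5,-,-] (faults so far: 1)
  step 3: ref 5 -> HIT, frames=[5,-,-] (faults so far: 1)
  step 4: ref 1 -> FAULT, frames=[5,1,-] (faults so far: 2)
  step 5: ref 6 -> FAULT, frames=[5,1,6] (faults so far: 3)
  step 6: ref 5 -> HIT, frames=[5,1,6] (faults so far: 3)
  step 7: ref 2 -> FAULT, evict 1, frames=[5,2,6] (faults so far: 4)
  step 8: ref 2 -> HIT, frames=[5,2,6] (faults so far: 4)
  step 9: ref 5 -> HIT, frames=[5,2,6] (faults so far: 4)
  step 10: ref 2 -> HIT, frames=[5,2,6] (faults so far: 4)
  step 11: ref 2 -> HIT, frames=[5,2,6] (faults so far: 4)
  step 12: ref 2 -> HIT, frames=[5,2,6] (faults so far: 4)
  step 13: ref 2 -> HIT, frames=[5,2,6] (faults so far: 4)
  step 14: ref 1 -> FAULT, evict 6, frames=[5,2,1] (faults so far: 5)
  LRU total faults: 5
--- Optimal ---
  step 0: ref 5 -> FAULT, frames=[5,-,-] (faults so far: 1)
  step 1: ref 5 -> HIT, frames=[5,-,-] (faults so far: 1)
  step 2: ref 5 -> HIT, frames=[5,-,-] (faults so far: 1)
  step 3: ref 5 -> HIT, frames=[5,-,-] (faults so far: 1)
  step 4: ref 1 -> FAULT, frames=[5,1,-] (faults so far: 2)
  step 5: ref 6 -> FAULT, frames=[5,1,6] (faults so far: 3)
  step 6: ref 5 -> HIT, frames=[5,1,6] (faults so far: 3)
  step 7: ref 2 -> FAULT, evict 6, frames=[5,1,2] (faults so far: 4)
  step 8: ref 2 -> HIT, frames=[5,1,2] (faults so far: 4)
  step 9: ref 5 -> HIT, frames=[5,1,2] (faults so far: 4)
  step 10: ref 2 -> HIT, frames=[5,1,2] (faults so far: 4)
  step 11: ref 2 -> HIT, frames=[5,1,2] (faults so far: 4)
  step 12: ref 2 -> HIT, frames=[5,1,2] (faults so far: 4)
  step 13: ref 2 -> HIT, frames=[5,1,2] (faults so far: 4)
  step 14: ref 1 -> HIT, frames=[5,1,2] (faults so far: 4)
  Optimal total faults: 4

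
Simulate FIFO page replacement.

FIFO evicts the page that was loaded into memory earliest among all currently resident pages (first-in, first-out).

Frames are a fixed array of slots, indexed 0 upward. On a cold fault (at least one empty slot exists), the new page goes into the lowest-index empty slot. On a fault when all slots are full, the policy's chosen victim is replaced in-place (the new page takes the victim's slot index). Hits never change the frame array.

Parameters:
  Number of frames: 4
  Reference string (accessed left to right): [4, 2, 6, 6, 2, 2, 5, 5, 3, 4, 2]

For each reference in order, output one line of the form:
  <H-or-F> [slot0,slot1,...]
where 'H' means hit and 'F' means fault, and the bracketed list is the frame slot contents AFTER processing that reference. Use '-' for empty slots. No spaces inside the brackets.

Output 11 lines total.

F [4,-,-,-]
F [4,2,-,-]
F [4,2,6,-]
H [4,2,6,-]
H [4,2,6,-]
H [4,2,6,-]
F [4,2,6,5]
H [4,2,6,5]
F [3,2,6,5]
F [3,4,6,5]
F [3,4,2,5]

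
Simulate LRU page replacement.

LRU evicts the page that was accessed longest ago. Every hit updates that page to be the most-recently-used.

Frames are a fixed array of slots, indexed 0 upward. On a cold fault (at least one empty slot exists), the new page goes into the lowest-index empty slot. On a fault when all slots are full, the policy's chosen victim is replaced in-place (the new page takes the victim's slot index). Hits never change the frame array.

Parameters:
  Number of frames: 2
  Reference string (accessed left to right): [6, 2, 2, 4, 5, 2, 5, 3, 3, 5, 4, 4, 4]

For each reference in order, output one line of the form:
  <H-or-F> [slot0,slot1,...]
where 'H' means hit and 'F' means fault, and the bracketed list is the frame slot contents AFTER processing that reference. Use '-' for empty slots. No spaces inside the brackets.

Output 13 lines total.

F [6,-]
F [6,2]
H [6,2]
F [4,2]
F [4,5]
F [2,5]
H [2,5]
F [3,5]
H [3,5]
H [3,5]
F [4,5]
H [4,5]
H [4,5]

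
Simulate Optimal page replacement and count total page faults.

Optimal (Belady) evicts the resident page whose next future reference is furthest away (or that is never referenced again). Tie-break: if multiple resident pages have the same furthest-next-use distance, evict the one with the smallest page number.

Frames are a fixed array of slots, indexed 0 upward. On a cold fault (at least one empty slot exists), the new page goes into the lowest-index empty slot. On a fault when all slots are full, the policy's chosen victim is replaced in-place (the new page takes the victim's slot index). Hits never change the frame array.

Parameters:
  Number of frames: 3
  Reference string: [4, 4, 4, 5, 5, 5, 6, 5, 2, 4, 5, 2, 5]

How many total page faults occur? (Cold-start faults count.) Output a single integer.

Answer: 4

Derivation:
Step 0: ref 4 → FAULT, frames=[4,-,-]
Step 1: ref 4 → HIT, frames=[4,-,-]
Step 2: ref 4 → HIT, frames=[4,-,-]
Step 3: ref 5 → FAULT, frames=[4,5,-]
Step 4: ref 5 → HIT, frames=[4,5,-]
Step 5: ref 5 → HIT, frames=[4,5,-]
Step 6: ref 6 → FAULT, frames=[4,5,6]
Step 7: ref 5 → HIT, frames=[4,5,6]
Step 8: ref 2 → FAULT (evict 6), frames=[4,5,2]
Step 9: ref 4 → HIT, frames=[4,5,2]
Step 10: ref 5 → HIT, frames=[4,5,2]
Step 11: ref 2 → HIT, frames=[4,5,2]
Step 12: ref 5 → HIT, frames=[4,5,2]
Total faults: 4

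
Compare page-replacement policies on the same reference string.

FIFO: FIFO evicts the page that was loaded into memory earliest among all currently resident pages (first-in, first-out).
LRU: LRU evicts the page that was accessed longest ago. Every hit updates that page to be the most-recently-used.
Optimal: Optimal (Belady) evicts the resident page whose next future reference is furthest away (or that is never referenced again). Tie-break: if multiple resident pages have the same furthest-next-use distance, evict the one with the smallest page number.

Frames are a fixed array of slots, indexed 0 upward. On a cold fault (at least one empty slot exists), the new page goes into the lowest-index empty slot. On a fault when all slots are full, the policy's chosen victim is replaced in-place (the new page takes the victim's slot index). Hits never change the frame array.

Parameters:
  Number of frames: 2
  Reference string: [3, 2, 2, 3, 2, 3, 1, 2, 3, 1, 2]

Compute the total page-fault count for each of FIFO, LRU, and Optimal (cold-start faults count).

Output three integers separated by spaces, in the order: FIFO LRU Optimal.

Answer: 5 7 5

Derivation:
--- FIFO ---
  step 0: ref 3 -> FAULT, frames=[3,-] (faults so far: 1)
  step 1: ref 2 -> FAULT, frames=[3,2] (faults so far: 2)
  step 2: ref 2 -> HIT, frames=[3,2] (faults so far: 2)
  step 3: ref 3 -> HIT, frames=[3,2] (faults so far: 2)
  step 4: ref 2 -> HIT, frames=[3,2] (faults so far: 2)
  step 5: ref 3 -> HIT, frames=[3,2] (faults so far: 2)
  step 6: ref 1 -> FAULT, evict 3, frames=[1,2] (faults so far: 3)
  step 7: ref 2 -> HIT, frames=[1,2] (faults so far: 3)
  step 8: ref 3 -> FAULT, evict 2, frames=[1,3] (faults so far: 4)
  step 9: ref 1 -> HIT, frames=[1,3] (faults so far: 4)
  step 10: ref 2 -> FAULT, evict 1, frames=[2,3] (faults so far: 5)
  FIFO total faults: 5
--- LRU ---
  step 0: ref 3 -> FAULT, frames=[3,-] (faults so far: 1)
  step 1: ref 2 -> FAULT, frames=[3,2] (faults so far: 2)
  step 2: ref 2 -> HIT, frames=[3,2] (faults so far: 2)
  step 3: ref 3 -> HIT, frames=[3,2] (faults so far: 2)
  step 4: ref 2 -> HIT, frames=[3,2] (faults so far: 2)
  step 5: ref 3 -> HIT, frames=[3,2] (faults so far: 2)
  step 6: ref 1 -> FAULT, evict 2, frames=[3,1] (faults so far: 3)
  step 7: ref 2 -> FAULT, evict 3, frames=[2,1] (faults so far: 4)
  step 8: ref 3 -> FAULT, evict 1, frames=[2,3] (faults so far: 5)
  step 9: ref 1 -> FAULT, evict 2, frames=[1,3] (faults so far: 6)
  step 10: ref 2 -> FAULT, evict 3, frames=[1,2] (faults so far: 7)
  LRU total faults: 7
--- Optimal ---
  step 0: ref 3 -> FAULT, frames=[3,-] (faults so far: 1)
  step 1: ref 2 -> FAULT, frames=[3,2] (faults so far: 2)
  step 2: ref 2 -> HIT, frames=[3,2] (faults so far: 2)
  step 3: ref 3 -> HIT, frames=[3,2] (faults so far: 2)
  step 4: ref 2 -> HIT, frames=[3,2] (faults so far: 2)
  step 5: ref 3 -> HIT, frames=[3,2] (faults so far: 2)
  step 6: ref 1 -> FAULT, evict 3, frames=[1,2] (faults so far: 3)
  step 7: ref 2 -> HIT, frames=[1,2] (faults so far: 3)
  step 8: ref 3 -> FAULT, evict 2, frames=[1,3] (faults so far: 4)
  step 9: ref 1 -> HIT, frames=[1,3] (faults so far: 4)
  step 10: ref 2 -> FAULT, evict 1, frames=[2,3] (faults so far: 5)
  Optimal total faults: 5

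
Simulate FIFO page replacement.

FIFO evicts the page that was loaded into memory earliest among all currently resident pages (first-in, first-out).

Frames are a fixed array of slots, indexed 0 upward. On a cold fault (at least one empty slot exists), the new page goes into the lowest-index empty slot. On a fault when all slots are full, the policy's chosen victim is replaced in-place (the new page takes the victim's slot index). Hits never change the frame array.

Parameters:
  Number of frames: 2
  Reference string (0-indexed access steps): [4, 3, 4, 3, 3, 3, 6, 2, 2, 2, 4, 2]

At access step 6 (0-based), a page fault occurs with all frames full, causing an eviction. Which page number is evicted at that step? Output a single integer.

Step 0: ref 4 -> FAULT, frames=[4,-]
Step 1: ref 3 -> FAULT, frames=[4,3]
Step 2: ref 4 -> HIT, frames=[4,3]
Step 3: ref 3 -> HIT, frames=[4,3]
Step 4: ref 3 -> HIT, frames=[4,3]
Step 5: ref 3 -> HIT, frames=[4,3]
Step 6: ref 6 -> FAULT, evict 4, frames=[6,3]
At step 6: evicted page 4

Answer: 4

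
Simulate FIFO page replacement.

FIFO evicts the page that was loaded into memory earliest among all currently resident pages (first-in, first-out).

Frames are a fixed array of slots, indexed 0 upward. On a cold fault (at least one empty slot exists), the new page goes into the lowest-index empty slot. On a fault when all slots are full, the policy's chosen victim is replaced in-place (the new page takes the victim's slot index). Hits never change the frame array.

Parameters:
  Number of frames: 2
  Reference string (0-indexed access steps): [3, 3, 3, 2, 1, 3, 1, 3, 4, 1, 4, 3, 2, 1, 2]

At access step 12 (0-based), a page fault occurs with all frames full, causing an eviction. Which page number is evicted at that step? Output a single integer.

Answer: 1

Derivation:
Step 0: ref 3 -> FAULT, frames=[3,-]
Step 1: ref 3 -> HIT, frames=[3,-]
Step 2: ref 3 -> HIT, frames=[3,-]
Step 3: ref 2 -> FAULT, frames=[3,2]
Step 4: ref 1 -> FAULT, evict 3, frames=[1,2]
Step 5: ref 3 -> FAULT, evict 2, frames=[1,3]
Step 6: ref 1 -> HIT, frames=[1,3]
Step 7: ref 3 -> HIT, frames=[1,3]
Step 8: ref 4 -> FAULT, evict 1, frames=[4,3]
Step 9: ref 1 -> FAULT, evict 3, frames=[4,1]
Step 10: ref 4 -> HIT, frames=[4,1]
Step 11: ref 3 -> FAULT, evict 4, frames=[3,1]
Step 12: ref 2 -> FAULT, evict 1, frames=[3,2]
At step 12: evicted page 1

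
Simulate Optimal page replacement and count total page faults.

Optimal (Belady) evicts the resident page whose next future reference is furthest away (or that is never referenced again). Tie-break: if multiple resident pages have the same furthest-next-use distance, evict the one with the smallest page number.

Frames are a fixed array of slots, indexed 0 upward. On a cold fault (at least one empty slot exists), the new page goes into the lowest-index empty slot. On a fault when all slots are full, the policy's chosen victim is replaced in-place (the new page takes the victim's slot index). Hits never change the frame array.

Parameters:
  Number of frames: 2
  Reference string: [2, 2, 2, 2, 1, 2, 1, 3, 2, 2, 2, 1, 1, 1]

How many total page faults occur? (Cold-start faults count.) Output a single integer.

Answer: 4

Derivation:
Step 0: ref 2 → FAULT, frames=[2,-]
Step 1: ref 2 → HIT, frames=[2,-]
Step 2: ref 2 → HIT, frames=[2,-]
Step 3: ref 2 → HIT, frames=[2,-]
Step 4: ref 1 → FAULT, frames=[2,1]
Step 5: ref 2 → HIT, frames=[2,1]
Step 6: ref 1 → HIT, frames=[2,1]
Step 7: ref 3 → FAULT (evict 1), frames=[2,3]
Step 8: ref 2 → HIT, frames=[2,3]
Step 9: ref 2 → HIT, frames=[2,3]
Step 10: ref 2 → HIT, frames=[2,3]
Step 11: ref 1 → FAULT (evict 2), frames=[1,3]
Step 12: ref 1 → HIT, frames=[1,3]
Step 13: ref 1 → HIT, frames=[1,3]
Total faults: 4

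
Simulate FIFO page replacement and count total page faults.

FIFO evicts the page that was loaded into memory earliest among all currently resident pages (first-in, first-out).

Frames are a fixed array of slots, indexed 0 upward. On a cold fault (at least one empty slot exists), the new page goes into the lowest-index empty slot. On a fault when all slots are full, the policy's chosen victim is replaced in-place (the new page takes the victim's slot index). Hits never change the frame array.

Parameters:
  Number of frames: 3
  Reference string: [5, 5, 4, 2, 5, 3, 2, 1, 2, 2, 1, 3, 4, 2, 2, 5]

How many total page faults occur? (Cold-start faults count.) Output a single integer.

Step 0: ref 5 → FAULT, frames=[5,-,-]
Step 1: ref 5 → HIT, frames=[5,-,-]
Step 2: ref 4 → FAULT, frames=[5,4,-]
Step 3: ref 2 → FAULT, frames=[5,4,2]
Step 4: ref 5 → HIT, frames=[5,4,2]
Step 5: ref 3 → FAULT (evict 5), frames=[3,4,2]
Step 6: ref 2 → HIT, frames=[3,4,2]
Step 7: ref 1 → FAULT (evict 4), frames=[3,1,2]
Step 8: ref 2 → HIT, frames=[3,1,2]
Step 9: ref 2 → HIT, frames=[3,1,2]
Step 10: ref 1 → HIT, frames=[3,1,2]
Step 11: ref 3 → HIT, frames=[3,1,2]
Step 12: ref 4 → FAULT (evict 2), frames=[3,1,4]
Step 13: ref 2 → FAULT (evict 3), frames=[2,1,4]
Step 14: ref 2 → HIT, frames=[2,1,4]
Step 15: ref 5 → FAULT (evict 1), frames=[2,5,4]
Total faults: 8

Answer: 8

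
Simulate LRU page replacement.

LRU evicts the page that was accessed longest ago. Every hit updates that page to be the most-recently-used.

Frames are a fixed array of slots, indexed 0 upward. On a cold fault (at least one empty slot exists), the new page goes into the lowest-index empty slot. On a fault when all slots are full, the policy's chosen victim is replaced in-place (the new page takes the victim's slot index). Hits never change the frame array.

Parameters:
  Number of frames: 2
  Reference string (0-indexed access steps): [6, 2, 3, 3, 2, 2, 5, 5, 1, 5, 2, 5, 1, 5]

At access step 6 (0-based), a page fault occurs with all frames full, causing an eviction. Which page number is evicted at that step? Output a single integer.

Step 0: ref 6 -> FAULT, frames=[6,-]
Step 1: ref 2 -> FAULT, frames=[6,2]
Step 2: ref 3 -> FAULT, evict 6, frames=[3,2]
Step 3: ref 3 -> HIT, frames=[3,2]
Step 4: ref 2 -> HIT, frames=[3,2]
Step 5: ref 2 -> HIT, frames=[3,2]
Step 6: ref 5 -> FAULT, evict 3, frames=[5,2]
At step 6: evicted page 3

Answer: 3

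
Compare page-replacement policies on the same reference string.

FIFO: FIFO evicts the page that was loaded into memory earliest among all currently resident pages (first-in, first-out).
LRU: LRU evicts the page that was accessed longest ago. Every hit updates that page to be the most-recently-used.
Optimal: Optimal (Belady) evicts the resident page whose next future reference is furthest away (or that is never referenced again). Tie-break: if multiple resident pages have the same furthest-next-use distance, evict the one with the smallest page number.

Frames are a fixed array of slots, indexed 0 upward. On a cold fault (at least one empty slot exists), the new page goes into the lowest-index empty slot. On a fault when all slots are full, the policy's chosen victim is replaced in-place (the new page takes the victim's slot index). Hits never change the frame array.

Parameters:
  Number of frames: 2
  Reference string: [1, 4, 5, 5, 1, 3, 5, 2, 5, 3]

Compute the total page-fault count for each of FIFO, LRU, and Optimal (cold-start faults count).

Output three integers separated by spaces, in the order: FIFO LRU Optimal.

Answer: 8 8 6

Derivation:
--- FIFO ---
  step 0: ref 1 -> FAULT, frames=[1,-] (faults so far: 1)
  step 1: ref 4 -> FAULT, frames=[1,4] (faults so far: 2)
  step 2: ref 5 -> FAULT, evict 1, frames=[5,4] (faults so far: 3)
  step 3: ref 5 -> HIT, frames=[5,4] (faults so far: 3)
  step 4: ref 1 -> FAULT, evict 4, frames=[5,1] (faults so far: 4)
  step 5: ref 3 -> FAULT, evict 5, frames=[3,1] (faults so far: 5)
  step 6: ref 5 -> FAULT, evict 1, frames=[3,5] (faults so far: 6)
  step 7: ref 2 -> FAULT, evict 3, frames=[2,5] (faults so far: 7)
  step 8: ref 5 -> HIT, frames=[2,5] (faults so far: 7)
  step 9: ref 3 -> FAULT, evict 5, frames=[2,3] (faults so far: 8)
  FIFO total faults: 8
--- LRU ---
  step 0: ref 1 -> FAULT, frames=[1,-] (faults so far: 1)
  step 1: ref 4 -> FAULT, frames=[1,4] (faults so far: 2)
  step 2: ref 5 -> FAULT, evict 1, frames=[5,4] (faults so far: 3)
  step 3: ref 5 -> HIT, frames=[5,4] (faults so far: 3)
  step 4: ref 1 -> FAULT, evict 4, frames=[5,1] (faults so far: 4)
  step 5: ref 3 -> FAULT, evict 5, frames=[3,1] (faults so far: 5)
  step 6: ref 5 -> FAULT, evict 1, frames=[3,5] (faults so far: 6)
  step 7: ref 2 -> FAULT, evict 3, frames=[2,5] (faults so far: 7)
  step 8: ref 5 -> HIT, frames=[2,5] (faults so far: 7)
  step 9: ref 3 -> FAULT, evict 2, frames=[3,5] (faults so far: 8)
  LRU total faults: 8
--- Optimal ---
  step 0: ref 1 -> FAULT, frames=[1,-] (faults so far: 1)
  step 1: ref 4 -> FAULT, frames=[1,4] (faults so far: 2)
  step 2: ref 5 -> FAULT, evict 4, frames=[1,5] (faults so far: 3)
  step 3: ref 5 -> HIT, frames=[1,5] (faults so far: 3)
  step 4: ref 1 -> HIT, frames=[1,5] (faults so far: 3)
  step 5: ref 3 -> FAULT, evict 1, frames=[3,5] (faults so far: 4)
  step 6: ref 5 -> HIT, frames=[3,5] (faults so far: 4)
  step 7: ref 2 -> FAULT, evict 3, frames=[2,5] (faults so far: 5)
  step 8: ref 5 -> HIT, frames=[2,5] (faults so far: 5)
  step 9: ref 3 -> FAULT, evict 2, frames=[3,5] (faults so far: 6)
  Optimal total faults: 6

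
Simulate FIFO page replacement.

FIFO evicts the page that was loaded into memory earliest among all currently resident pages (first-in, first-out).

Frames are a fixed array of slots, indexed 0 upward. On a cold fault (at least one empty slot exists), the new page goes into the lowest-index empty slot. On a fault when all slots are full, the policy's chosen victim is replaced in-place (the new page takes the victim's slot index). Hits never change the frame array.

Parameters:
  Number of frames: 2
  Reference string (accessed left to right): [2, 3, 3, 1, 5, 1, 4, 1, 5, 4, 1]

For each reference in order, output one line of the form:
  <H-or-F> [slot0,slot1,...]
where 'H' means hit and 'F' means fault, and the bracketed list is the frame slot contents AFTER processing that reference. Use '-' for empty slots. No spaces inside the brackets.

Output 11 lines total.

F [2,-]
F [2,3]
H [2,3]
F [1,3]
F [1,5]
H [1,5]
F [4,5]
F [4,1]
F [5,1]
F [5,4]
F [1,4]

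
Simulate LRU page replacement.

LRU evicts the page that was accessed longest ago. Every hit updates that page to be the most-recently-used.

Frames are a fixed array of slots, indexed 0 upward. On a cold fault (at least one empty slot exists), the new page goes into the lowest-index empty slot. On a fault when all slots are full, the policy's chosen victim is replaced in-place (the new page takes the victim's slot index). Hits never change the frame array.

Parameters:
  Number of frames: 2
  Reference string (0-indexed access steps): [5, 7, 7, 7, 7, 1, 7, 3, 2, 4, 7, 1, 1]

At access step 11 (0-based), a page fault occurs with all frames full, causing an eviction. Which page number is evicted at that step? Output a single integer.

Answer: 4

Derivation:
Step 0: ref 5 -> FAULT, frames=[5,-]
Step 1: ref 7 -> FAULT, frames=[5,7]
Step 2: ref 7 -> HIT, frames=[5,7]
Step 3: ref 7 -> HIT, frames=[5,7]
Step 4: ref 7 -> HIT, frames=[5,7]
Step 5: ref 1 -> FAULT, evict 5, frames=[1,7]
Step 6: ref 7 -> HIT, frames=[1,7]
Step 7: ref 3 -> FAULT, evict 1, frames=[3,7]
Step 8: ref 2 -> FAULT, evict 7, frames=[3,2]
Step 9: ref 4 -> FAULT, evict 3, frames=[4,2]
Step 10: ref 7 -> FAULT, evict 2, frames=[4,7]
Step 11: ref 1 -> FAULT, evict 4, frames=[1,7]
At step 11: evicted page 4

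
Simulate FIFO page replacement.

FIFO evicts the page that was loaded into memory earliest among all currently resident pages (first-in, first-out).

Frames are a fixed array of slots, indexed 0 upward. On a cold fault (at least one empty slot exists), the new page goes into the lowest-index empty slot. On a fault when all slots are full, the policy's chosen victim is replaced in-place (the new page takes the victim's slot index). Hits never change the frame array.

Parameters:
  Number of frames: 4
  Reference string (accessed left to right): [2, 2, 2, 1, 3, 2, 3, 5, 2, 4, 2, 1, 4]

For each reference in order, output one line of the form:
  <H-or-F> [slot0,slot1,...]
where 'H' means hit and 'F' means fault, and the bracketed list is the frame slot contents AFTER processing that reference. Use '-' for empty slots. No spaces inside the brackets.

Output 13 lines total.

F [2,-,-,-]
H [2,-,-,-]
H [2,-,-,-]
F [2,1,-,-]
F [2,1,3,-]
H [2,1,3,-]
H [2,1,3,-]
F [2,1,3,5]
H [2,1,3,5]
F [4,1,3,5]
F [4,2,3,5]
F [4,2,1,5]
H [4,2,1,5]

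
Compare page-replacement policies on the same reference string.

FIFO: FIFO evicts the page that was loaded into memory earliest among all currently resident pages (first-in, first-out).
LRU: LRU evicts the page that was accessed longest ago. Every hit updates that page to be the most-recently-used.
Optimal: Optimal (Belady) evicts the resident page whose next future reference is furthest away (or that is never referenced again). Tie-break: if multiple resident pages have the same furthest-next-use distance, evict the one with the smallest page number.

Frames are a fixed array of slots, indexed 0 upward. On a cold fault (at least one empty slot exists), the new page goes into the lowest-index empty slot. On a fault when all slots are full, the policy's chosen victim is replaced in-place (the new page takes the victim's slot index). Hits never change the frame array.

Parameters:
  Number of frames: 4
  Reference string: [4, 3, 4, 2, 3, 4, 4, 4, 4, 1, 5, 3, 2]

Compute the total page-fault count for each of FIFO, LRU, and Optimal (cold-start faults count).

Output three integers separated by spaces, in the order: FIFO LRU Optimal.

Answer: 5 6 5

Derivation:
--- FIFO ---
  step 0: ref 4 -> FAULT, frames=[4,-,-,-] (faults so far: 1)
  step 1: ref 3 -> FAULT, frames=[4,3,-,-] (faults so far: 2)
  step 2: ref 4 -> HIT, frames=[4,3,-,-] (faults so far: 2)
  step 3: ref 2 -> FAULT, frames=[4,3,2,-] (faults so far: 3)
  step 4: ref 3 -> HIT, frames=[4,3,2,-] (faults so far: 3)
  step 5: ref 4 -> HIT, frames=[4,3,2,-] (faults so far: 3)
  step 6: ref 4 -> HIT, frames=[4,3,2,-] (faults so far: 3)
  step 7: ref 4 -> HIT, frames=[4,3,2,-] (faults so far: 3)
  step 8: ref 4 -> HIT, frames=[4,3,2,-] (faults so far: 3)
  step 9: ref 1 -> FAULT, frames=[4,3,2,1] (faults so far: 4)
  step 10: ref 5 -> FAULT, evict 4, frames=[5,3,2,1] (faults so far: 5)
  step 11: ref 3 -> HIT, frames=[5,3,2,1] (faults so far: 5)
  step 12: ref 2 -> HIT, frames=[5,3,2,1] (faults so far: 5)
  FIFO total faults: 5
--- LRU ---
  step 0: ref 4 -> FAULT, frames=[4,-,-,-] (faults so far: 1)
  step 1: ref 3 -> FAULT, frames=[4,3,-,-] (faults so far: 2)
  step 2: ref 4 -> HIT, frames=[4,3,-,-] (faults so far: 2)
  step 3: ref 2 -> FAULT, frames=[4,3,2,-] (faults so far: 3)
  step 4: ref 3 -> HIT, frames=[4,3,2,-] (faults so far: 3)
  step 5: ref 4 -> HIT, frames=[4,3,2,-] (faults so far: 3)
  step 6: ref 4 -> HIT, frames=[4,3,2,-] (faults so far: 3)
  step 7: ref 4 -> HIT, frames=[4,3,2,-] (faults so far: 3)
  step 8: ref 4 -> HIT, frames=[4,3,2,-] (faults so far: 3)
  step 9: ref 1 -> FAULT, frames=[4,3,2,1] (faults so far: 4)
  step 10: ref 5 -> FAULT, evict 2, frames=[4,3,5,1] (faults so far: 5)
  step 11: ref 3 -> HIT, frames=[4,3,5,1] (faults so far: 5)
  step 12: ref 2 -> FAULT, evict 4, frames=[2,3,5,1] (faults so far: 6)
  LRU total faults: 6
--- Optimal ---
  step 0: ref 4 -> FAULT, frames=[4,-,-,-] (faults so far: 1)
  step 1: ref 3 -> FAULT, frames=[4,3,-,-] (faults so far: 2)
  step 2: ref 4 -> HIT, frames=[4,3,-,-] (faults so far: 2)
  step 3: ref 2 -> FAULT, frames=[4,3,2,-] (faults so far: 3)
  step 4: ref 3 -> HIT, frames=[4,3,2,-] (faults so far: 3)
  step 5: ref 4 -> HIT, frames=[4,3,2,-] (faults so far: 3)
  step 6: ref 4 -> HIT, frames=[4,3,2,-] (faults so far: 3)
  step 7: ref 4 -> HIT, frames=[4,3,2,-] (faults so far: 3)
  step 8: ref 4 -> HIT, frames=[4,3,2,-] (faults so far: 3)
  step 9: ref 1 -> FAULT, frames=[4,3,2,1] (faults so far: 4)
  step 10: ref 5 -> FAULT, evict 1, frames=[4,3,2,5] (faults so far: 5)
  step 11: ref 3 -> HIT, frames=[4,3,2,5] (faults so far: 5)
  step 12: ref 2 -> HIT, frames=[4,3,2,5] (faults so far: 5)
  Optimal total faults: 5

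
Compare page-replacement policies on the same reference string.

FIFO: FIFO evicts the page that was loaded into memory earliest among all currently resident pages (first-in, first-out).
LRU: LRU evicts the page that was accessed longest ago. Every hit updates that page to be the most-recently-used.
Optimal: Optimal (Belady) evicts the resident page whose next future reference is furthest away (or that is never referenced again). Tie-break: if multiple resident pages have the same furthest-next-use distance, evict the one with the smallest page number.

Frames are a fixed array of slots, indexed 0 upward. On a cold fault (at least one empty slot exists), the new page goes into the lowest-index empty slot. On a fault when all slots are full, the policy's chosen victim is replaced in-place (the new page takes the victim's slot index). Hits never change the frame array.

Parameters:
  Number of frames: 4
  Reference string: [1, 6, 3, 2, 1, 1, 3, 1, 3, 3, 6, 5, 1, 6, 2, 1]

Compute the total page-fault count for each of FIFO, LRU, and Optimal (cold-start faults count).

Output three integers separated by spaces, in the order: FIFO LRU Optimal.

Answer: 7 6 5

Derivation:
--- FIFO ---
  step 0: ref 1 -> FAULT, frames=[1,-,-,-] (faults so far: 1)
  step 1: ref 6 -> FAULT, frames=[1,6,-,-] (faults so far: 2)
  step 2: ref 3 -> FAULT, frames=[1,6,3,-] (faults so far: 3)
  step 3: ref 2 -> FAULT, frames=[1,6,3,2] (faults so far: 4)
  step 4: ref 1 -> HIT, frames=[1,6,3,2] (faults so far: 4)
  step 5: ref 1 -> HIT, frames=[1,6,3,2] (faults so far: 4)
  step 6: ref 3 -> HIT, frames=[1,6,3,2] (faults so far: 4)
  step 7: ref 1 -> HIT, frames=[1,6,3,2] (faults so far: 4)
  step 8: ref 3 -> HIT, frames=[1,6,3,2] (faults so far: 4)
  step 9: ref 3 -> HIT, frames=[1,6,3,2] (faults so far: 4)
  step 10: ref 6 -> HIT, frames=[1,6,3,2] (faults so far: 4)
  step 11: ref 5 -> FAULT, evict 1, frames=[5,6,3,2] (faults so far: 5)
  step 12: ref 1 -> FAULT, evict 6, frames=[5,1,3,2] (faults so far: 6)
  step 13: ref 6 -> FAULT, evict 3, frames=[5,1,6,2] (faults so far: 7)
  step 14: ref 2 -> HIT, frames=[5,1,6,2] (faults so far: 7)
  step 15: ref 1 -> HIT, frames=[5,1,6,2] (faults so far: 7)
  FIFO total faults: 7
--- LRU ---
  step 0: ref 1 -> FAULT, frames=[1,-,-,-] (faults so far: 1)
  step 1: ref 6 -> FAULT, frames=[1,6,-,-] (faults so far: 2)
  step 2: ref 3 -> FAULT, frames=[1,6,3,-] (faults so far: 3)
  step 3: ref 2 -> FAULT, frames=[1,6,3,2] (faults so far: 4)
  step 4: ref 1 -> HIT, frames=[1,6,3,2] (faults so far: 4)
  step 5: ref 1 -> HIT, frames=[1,6,3,2] (faults so far: 4)
  step 6: ref 3 -> HIT, frames=[1,6,3,2] (faults so far: 4)
  step 7: ref 1 -> HIT, frames=[1,6,3,2] (faults so far: 4)
  step 8: ref 3 -> HIT, frames=[1,6,3,2] (faults so far: 4)
  step 9: ref 3 -> HIT, frames=[1,6,3,2] (faults so far: 4)
  step 10: ref 6 -> HIT, frames=[1,6,3,2] (faults so far: 4)
  step 11: ref 5 -> FAULT, evict 2, frames=[1,6,3,5] (faults so far: 5)
  step 12: ref 1 -> HIT, frames=[1,6,3,5] (faults so far: 5)
  step 13: ref 6 -> HIT, frames=[1,6,3,5] (faults so far: 5)
  step 14: ref 2 -> FAULT, evict 3, frames=[1,6,2,5] (faults so far: 6)
  step 15: ref 1 -> HIT, frames=[1,6,2,5] (faults so far: 6)
  LRU total faults: 6
--- Optimal ---
  step 0: ref 1 -> FAULT, frames=[1,-,-,-] (faults so far: 1)
  step 1: ref 6 -> FAULT, frames=[1,6,-,-] (faults so far: 2)
  step 2: ref 3 -> FAULT, frames=[1,6,3,-] (faults so far: 3)
  step 3: ref 2 -> FAULT, frames=[1,6,3,2] (faults so far: 4)
  step 4: ref 1 -> HIT, frames=[1,6,3,2] (faults so far: 4)
  step 5: ref 1 -> HIT, frames=[1,6,3,2] (faults so far: 4)
  step 6: ref 3 -> HIT, frames=[1,6,3,2] (faults so far: 4)
  step 7: ref 1 -> HIT, frames=[1,6,3,2] (faults so far: 4)
  step 8: ref 3 -> HIT, frames=[1,6,3,2] (faults so far: 4)
  step 9: ref 3 -> HIT, frames=[1,6,3,2] (faults so far: 4)
  step 10: ref 6 -> HIT, frames=[1,6,3,2] (faults so far: 4)
  step 11: ref 5 -> FAULT, evict 3, frames=[1,6,5,2] (faults so far: 5)
  step 12: ref 1 -> HIT, frames=[1,6,5,2] (faults so far: 5)
  step 13: ref 6 -> HIT, frames=[1,6,5,2] (faults so far: 5)
  step 14: ref 2 -> HIT, frames=[1,6,5,2] (faults so far: 5)
  step 15: ref 1 -> HIT, frames=[1,6,5,2] (faults so far: 5)
  Optimal total faults: 5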